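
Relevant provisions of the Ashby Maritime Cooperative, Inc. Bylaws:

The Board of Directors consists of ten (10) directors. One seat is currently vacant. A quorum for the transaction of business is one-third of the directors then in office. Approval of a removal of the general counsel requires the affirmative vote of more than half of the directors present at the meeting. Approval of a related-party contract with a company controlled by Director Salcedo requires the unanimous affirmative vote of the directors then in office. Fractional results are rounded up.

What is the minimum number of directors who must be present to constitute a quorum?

3

1/3 of 9 = 3.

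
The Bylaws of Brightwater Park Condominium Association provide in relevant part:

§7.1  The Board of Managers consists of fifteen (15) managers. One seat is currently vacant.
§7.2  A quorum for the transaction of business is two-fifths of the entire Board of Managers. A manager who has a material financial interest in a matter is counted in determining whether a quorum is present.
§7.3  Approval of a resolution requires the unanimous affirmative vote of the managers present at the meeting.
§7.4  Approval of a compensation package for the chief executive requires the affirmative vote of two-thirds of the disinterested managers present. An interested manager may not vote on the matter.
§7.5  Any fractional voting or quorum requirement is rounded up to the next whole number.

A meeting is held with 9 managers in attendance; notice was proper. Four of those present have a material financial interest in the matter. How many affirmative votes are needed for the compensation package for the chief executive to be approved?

The compensation package for the chief executive requires two-thirds of the disinterested managers present (9 − 4 = 5).
2/3 of 5 = 3.33, rounded up to 4.

4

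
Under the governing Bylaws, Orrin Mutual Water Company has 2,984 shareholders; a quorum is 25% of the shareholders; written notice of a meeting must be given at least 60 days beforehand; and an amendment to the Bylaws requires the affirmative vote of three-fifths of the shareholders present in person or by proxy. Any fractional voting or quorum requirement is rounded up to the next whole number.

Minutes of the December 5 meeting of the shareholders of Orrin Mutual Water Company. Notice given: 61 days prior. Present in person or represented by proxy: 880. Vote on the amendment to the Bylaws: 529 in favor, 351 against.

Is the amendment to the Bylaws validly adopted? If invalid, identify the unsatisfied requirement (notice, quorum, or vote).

Notice: 61 days given; 60 required. Satisfied.
Quorum: 25% of 2,984 = 746; 880 present. Satisfied.
Vote: requires three-fifths of those present (880); 3/5 of 880 = 528, so 528 needed; 529 in favor. Satisfied.

Valid — all requirements satisfied.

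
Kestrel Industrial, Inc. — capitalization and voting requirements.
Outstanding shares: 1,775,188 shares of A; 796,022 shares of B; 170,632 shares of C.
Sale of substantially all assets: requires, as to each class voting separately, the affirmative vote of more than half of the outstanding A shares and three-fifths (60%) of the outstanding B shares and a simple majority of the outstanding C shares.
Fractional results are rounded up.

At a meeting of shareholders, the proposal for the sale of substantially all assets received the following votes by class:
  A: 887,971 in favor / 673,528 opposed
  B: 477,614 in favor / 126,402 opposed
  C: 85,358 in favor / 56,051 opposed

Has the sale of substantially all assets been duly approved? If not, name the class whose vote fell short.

A: a majority of 1775188 is 887595; 887,595 required, 887,971 in favor — approved.
B: 3/5 of 796022 = 477613.20, rounded up to 477614; 477,614 required, 477,614 in favor — approved.
C: a majority of 170632 is 85317; 85,317 required, 85,358 in favor — approved.

Approved — every class gave the required vote.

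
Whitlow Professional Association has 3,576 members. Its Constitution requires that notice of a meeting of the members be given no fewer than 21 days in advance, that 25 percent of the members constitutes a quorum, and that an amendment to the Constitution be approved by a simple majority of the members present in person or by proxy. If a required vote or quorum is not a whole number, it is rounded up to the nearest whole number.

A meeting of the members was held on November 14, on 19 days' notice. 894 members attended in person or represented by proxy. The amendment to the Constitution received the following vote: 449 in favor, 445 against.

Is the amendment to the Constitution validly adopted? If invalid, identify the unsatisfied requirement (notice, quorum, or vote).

Invalid — notice requirement not satisfied.

Notice: 19 days given; 21 required. Not satisfied.
Quorum: 25% of 3,576 = 894; 894 present. Satisfied.
Vote: requires a majority of those present (894); a majority of 894 is 448, so 448 needed; 449 in favor. Satisfied.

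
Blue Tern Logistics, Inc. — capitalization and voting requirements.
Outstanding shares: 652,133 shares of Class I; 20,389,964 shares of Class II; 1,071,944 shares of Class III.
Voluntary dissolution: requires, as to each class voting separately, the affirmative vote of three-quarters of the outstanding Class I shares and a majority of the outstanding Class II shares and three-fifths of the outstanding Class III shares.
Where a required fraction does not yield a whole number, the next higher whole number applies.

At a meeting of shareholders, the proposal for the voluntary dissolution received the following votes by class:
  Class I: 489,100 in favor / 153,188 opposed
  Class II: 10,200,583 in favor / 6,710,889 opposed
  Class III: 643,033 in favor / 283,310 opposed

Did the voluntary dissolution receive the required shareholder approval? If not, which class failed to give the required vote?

Not approved — the Class III shares did not give the required vote.

Class I: 3/4 of 652133 = 489099.75, rounded up to 489100; 489,100 required, 489,100 in favor — approved.
Class II: a majority of 20389964 is 10194983; 10,194,983 required, 10,200,583 in favor — approved.
Class III: 3/5 of 1071944 = 643166.40, rounded up to 643167; 643,167 required, 643,033 in favor — not approved.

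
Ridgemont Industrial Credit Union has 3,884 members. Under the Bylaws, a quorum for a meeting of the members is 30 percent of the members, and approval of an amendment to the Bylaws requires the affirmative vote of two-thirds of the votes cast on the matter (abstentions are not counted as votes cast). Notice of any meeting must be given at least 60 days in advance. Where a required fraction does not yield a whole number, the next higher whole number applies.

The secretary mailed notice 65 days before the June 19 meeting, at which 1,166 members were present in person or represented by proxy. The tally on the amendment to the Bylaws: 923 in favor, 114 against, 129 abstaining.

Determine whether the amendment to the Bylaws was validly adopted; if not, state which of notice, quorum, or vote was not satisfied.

Notice: 65 days given; 60 required. Satisfied.
Quorum: 30% of 3,884 = 1,165.20, rounded up to 1,166; 1,166 present. Satisfied.
Vote: requires two-thirds of the votes cast (1,166 − 129 abstaining = 1,037); 2/3 of 1037 = 691.33, rounded up to 692, so 692 needed; 923 in favor. Satisfied.

Valid — all requirements satisfied.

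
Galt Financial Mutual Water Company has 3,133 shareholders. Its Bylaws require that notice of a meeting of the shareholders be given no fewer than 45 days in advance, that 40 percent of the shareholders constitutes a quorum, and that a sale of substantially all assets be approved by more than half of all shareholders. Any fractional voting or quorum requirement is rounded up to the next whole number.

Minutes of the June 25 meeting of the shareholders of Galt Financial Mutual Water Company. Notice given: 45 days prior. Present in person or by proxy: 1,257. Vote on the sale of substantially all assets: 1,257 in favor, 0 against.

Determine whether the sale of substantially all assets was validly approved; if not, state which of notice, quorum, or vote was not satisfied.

Notice: 45 days given; 45 required. Satisfied.
Quorum: 40% of 3,133 = 1,253.20, rounded up to 1,254; 1,257 present. Satisfied.
Vote: requires a majority of all shareholders (3,133); a majority of 3133 is 1567, so 1,567 needed; 1,257 in favor. Not satisfied.

Invalid — vote requirement not satisfied.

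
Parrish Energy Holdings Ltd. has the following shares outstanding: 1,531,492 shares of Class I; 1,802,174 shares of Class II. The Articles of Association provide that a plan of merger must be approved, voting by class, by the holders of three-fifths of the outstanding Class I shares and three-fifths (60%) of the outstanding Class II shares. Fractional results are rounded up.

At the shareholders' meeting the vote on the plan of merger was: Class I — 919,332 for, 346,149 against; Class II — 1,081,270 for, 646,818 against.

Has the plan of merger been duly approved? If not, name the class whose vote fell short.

Not approved — the Class II shares did not give the required vote.

Class I: 3/5 of 1531492 = 918895.20, rounded up to 918896; 918,896 required, 919,332 in favor — approved.
Class II: 3/5 of 1802174 = 1081304.40, rounded up to 1081305; 1,081,305 required, 1,081,270 in favor — not approved.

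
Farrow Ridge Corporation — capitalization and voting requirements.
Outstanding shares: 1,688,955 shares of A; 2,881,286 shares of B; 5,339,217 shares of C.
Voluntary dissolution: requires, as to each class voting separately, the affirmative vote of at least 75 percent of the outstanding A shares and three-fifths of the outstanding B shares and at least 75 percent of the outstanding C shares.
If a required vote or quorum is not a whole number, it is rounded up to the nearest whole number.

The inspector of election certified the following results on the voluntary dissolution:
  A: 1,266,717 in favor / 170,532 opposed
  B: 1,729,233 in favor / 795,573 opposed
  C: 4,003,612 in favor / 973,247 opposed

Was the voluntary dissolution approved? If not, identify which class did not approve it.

Not approved — the C shares did not give the required vote.

A: 3/4 of 1688955 = 1266716.25, rounded up to 1266717; 1,266,717 required, 1,266,717 in favor — approved.
B: 3/5 of 2881286 = 1728771.60, rounded up to 1728772; 1,728,772 required, 1,729,233 in favor — approved.
C: 3/4 of 5339217 = 4004412.75, rounded up to 4004413; 4,004,413 required, 4,003,612 in favor — not approved.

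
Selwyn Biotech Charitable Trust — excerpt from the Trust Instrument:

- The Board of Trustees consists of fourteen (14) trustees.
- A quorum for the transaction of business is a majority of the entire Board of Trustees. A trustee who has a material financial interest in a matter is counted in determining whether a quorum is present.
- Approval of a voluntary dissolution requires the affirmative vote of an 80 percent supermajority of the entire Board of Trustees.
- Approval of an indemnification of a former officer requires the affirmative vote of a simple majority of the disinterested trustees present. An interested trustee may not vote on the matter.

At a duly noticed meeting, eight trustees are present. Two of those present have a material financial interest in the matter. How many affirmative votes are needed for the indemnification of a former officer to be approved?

4

The indemnification of a former officer requires a majority of the disinterested trustees present (8 − 2 = 6).
A majority of 6 is 4.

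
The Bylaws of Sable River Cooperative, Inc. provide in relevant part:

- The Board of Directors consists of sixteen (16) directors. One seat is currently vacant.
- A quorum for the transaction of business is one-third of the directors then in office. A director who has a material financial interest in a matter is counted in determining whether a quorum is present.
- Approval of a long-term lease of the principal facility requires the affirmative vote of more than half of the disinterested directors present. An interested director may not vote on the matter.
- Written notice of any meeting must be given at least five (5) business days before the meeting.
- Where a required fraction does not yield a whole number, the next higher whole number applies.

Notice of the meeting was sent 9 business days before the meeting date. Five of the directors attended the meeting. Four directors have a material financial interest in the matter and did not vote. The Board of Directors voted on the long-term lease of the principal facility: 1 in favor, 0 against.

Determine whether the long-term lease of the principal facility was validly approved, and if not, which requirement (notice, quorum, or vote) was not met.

Notice: 9 business days given; 5 required (9 ≥ 5). Satisfied.
Quorum: 5 present (interested directors count toward quorum); quorum is 5. Satisfied.
Vote: the long-term lease of the principal facility requires a majority of the disinterested directors present (5 − 4 = 1). A majority of 1 is 1, so 1 affirmative vote is needed; 1 voted in favor. Satisfied.

Valid — all requirements satisfied.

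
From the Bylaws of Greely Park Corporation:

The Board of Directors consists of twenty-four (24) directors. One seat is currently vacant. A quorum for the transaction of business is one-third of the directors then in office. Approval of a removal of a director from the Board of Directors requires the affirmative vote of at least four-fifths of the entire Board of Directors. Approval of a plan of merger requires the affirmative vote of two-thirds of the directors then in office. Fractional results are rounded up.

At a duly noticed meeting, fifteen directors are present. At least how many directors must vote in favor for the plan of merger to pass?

16

The plan of merger requires two-thirds of the directors then in office (23).
2/3 of 23 = 15.33, rounded up to 16.
(Only 15 can vote, so the plan of merger cannot pass at this meeting, but the required vote is still 16.)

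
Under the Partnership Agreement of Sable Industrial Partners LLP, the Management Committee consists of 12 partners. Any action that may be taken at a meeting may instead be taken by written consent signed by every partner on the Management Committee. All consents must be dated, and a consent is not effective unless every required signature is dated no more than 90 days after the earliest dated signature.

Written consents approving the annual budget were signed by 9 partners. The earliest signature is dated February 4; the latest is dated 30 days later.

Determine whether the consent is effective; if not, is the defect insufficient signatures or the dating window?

Not effective — insufficient signatures.

Signatures required: all of 12 — unanimous means all 12, so 12 needed; 9 signed. Insufficient.
Dating window: the latest signature is 30 days after the earliest; the limit is 90 days. Within the window.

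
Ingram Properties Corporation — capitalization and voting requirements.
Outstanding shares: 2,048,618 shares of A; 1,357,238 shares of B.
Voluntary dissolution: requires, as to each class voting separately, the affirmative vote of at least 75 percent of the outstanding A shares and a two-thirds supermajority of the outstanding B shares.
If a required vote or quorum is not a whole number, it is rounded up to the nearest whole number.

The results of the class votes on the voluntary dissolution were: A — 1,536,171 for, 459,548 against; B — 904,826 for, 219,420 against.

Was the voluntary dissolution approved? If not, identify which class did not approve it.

Not approved — the A shares did not give the required vote.

A: 3/4 of 2048618 = 1536463.50, rounded up to 1536464; 1,536,464 required, 1,536,171 in favor — not approved.
B: 2/3 of 1357238 = 904825.33, rounded up to 904826; 904,826 required, 904,826 in favor — approved.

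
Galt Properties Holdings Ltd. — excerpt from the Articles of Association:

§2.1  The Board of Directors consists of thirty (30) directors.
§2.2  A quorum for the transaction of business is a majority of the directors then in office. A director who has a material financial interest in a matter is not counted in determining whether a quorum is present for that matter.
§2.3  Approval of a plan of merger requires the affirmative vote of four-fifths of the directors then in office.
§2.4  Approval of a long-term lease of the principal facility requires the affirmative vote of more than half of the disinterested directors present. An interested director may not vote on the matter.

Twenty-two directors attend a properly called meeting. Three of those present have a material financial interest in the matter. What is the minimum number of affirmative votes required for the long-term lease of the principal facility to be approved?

10

The long-term lease of the principal facility requires a majority of the disinterested directors present (22 − 3 = 19).
A majority of 19 is 10.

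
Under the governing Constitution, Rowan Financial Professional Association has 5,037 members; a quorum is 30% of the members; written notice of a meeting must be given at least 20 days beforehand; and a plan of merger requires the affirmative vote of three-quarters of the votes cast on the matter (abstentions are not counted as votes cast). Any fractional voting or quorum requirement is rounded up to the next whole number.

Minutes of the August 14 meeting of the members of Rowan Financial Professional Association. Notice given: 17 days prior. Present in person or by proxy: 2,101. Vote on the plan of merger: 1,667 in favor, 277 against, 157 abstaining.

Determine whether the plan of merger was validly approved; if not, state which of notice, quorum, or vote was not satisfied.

Notice: 17 days given; 20 required. Not satisfied.
Quorum: 30% of 5,037 = 1,511.10, rounded up to 1,512; 2,101 present. Satisfied.
Vote: requires three-fourths of the votes cast (2,101 − 157 abstaining = 1,944); 3/4 of 1944 = 1458, so 1,458 needed; 1,667 in favor. Satisfied.

Invalid — notice requirement not satisfied.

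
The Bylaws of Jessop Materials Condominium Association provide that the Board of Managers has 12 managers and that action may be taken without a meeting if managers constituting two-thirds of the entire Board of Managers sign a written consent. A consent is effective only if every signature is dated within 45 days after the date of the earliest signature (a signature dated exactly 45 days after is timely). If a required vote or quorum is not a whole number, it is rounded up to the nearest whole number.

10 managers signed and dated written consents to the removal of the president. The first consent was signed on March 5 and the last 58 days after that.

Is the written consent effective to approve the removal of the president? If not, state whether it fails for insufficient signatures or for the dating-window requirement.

Signatures required: two-thirds of 12 — 2/3 of 12 = 8, so 8 needed; 10 signed. Sufficient.
Dating window: the latest signature is 58 days after the earliest; the limit is 45 days. Outside the window.

Not effective — dating-window requirement not satisfied.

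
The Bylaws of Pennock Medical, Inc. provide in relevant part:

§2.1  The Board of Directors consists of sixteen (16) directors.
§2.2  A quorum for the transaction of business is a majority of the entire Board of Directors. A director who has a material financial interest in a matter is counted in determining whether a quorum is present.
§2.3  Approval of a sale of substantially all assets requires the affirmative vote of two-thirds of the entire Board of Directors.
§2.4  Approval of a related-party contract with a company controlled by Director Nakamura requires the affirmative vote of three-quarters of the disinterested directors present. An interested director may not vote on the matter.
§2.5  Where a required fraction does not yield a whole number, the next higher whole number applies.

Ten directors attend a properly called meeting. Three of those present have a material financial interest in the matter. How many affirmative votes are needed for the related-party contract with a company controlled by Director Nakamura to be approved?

6

The related-party contract with a company controlled by Director Nakamura requires three-fourths of the disinterested directors present (10 − 3 = 7).
3/4 of 7 = 5.25, rounded up to 6.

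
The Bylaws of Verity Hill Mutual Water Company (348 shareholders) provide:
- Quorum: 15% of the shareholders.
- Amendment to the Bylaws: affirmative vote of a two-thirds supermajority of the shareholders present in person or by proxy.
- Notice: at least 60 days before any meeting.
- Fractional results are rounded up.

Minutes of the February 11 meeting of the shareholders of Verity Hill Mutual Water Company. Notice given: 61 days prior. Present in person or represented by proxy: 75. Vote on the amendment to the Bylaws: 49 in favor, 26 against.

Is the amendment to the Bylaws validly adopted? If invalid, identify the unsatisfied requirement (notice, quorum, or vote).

Notice: 61 days given; 60 required. Satisfied.
Quorum: 15% of 348 = 52.20, rounded up to 53; 75 present. Satisfied.
Vote: requires two-thirds of those present (75); 2/3 of 75 = 50, so 50 needed; 49 in favor. Not satisfied.

Invalid — vote requirement not satisfied.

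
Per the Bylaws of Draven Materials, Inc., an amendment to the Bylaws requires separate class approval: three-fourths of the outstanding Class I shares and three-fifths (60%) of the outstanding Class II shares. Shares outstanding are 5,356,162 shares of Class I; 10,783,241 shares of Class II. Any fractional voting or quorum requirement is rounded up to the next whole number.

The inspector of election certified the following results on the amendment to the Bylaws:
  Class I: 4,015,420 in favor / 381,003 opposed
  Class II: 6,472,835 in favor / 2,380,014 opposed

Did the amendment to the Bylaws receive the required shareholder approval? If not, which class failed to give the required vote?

Not approved — the Class I shares did not give the required vote.

Class I: 3/4 of 5356162 = 4017121.50, rounded up to 4017122; 4,017,122 required, 4,015,420 in favor — not approved.
Class II: 3/5 of 10783241 = 6469944.60, rounded up to 6469945; 6,469,945 required, 6,472,835 in favor — approved.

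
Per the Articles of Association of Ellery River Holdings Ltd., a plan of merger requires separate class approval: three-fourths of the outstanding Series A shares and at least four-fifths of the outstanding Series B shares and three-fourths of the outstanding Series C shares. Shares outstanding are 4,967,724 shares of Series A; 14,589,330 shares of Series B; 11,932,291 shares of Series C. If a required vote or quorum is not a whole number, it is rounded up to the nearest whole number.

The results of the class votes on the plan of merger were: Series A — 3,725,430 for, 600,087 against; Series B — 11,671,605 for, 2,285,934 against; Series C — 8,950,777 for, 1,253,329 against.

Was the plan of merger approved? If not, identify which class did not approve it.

Series A: 3/4 of 4967724 = 3725793; 3,725,793 required, 3,725,430 in favor — not approved.
Series B: 4/5 of 14589330 = 11671464; 11,671,464 required, 11,671,605 in favor — approved.
Series C: 3/4 of 11932291 = 8949218.25, rounded up to 8949219; 8,949,219 required, 8,950,777 in favor — approved.

Not approved — the Series A shares did not give the required vote.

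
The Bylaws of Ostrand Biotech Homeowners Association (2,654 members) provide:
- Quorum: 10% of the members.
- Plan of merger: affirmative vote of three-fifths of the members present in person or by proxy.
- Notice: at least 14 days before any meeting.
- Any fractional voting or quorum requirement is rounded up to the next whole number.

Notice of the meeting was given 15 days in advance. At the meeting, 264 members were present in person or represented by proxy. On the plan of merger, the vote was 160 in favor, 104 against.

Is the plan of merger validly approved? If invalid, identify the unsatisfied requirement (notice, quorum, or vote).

Invalid — quorum requirement not satisfied.

Notice: 15 days given; 14 required. Satisfied.
Quorum: 10% of 2,654 = 265.40, rounded up to 266; 264 present. Not satisfied.
Vote: requires three-fifths of those present (264); 3/5 of 264 = 158.40, rounded up to 159, so 159 needed; 160 in favor. Satisfied.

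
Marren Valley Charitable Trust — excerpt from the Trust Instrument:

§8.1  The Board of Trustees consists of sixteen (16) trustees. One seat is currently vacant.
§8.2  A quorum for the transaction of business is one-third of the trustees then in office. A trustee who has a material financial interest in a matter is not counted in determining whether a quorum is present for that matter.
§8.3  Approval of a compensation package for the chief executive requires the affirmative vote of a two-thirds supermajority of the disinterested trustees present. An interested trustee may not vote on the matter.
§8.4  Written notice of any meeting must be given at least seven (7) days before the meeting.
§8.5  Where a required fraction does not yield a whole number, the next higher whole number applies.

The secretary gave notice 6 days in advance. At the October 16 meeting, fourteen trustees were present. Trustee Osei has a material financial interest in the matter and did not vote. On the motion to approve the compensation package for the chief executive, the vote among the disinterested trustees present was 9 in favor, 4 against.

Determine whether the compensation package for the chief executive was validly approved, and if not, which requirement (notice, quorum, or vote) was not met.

Notice: 6 days given; 7 required (6 < 7). Not satisfied.
Quorum: 14 present, but the 1 interested trustee does not count, leaving 13. Quorum is 5. Satisfied.
Vote: the compensation package for the chief executive requires two-thirds of the disinterested trustees present (14 − 1 = 13). 2/3 of 13 = 8.67, rounded up to 9, so 9 affirmative votes are needed; 9 voted in favor. Satisfied.

Invalid — notice requirement not satisfied.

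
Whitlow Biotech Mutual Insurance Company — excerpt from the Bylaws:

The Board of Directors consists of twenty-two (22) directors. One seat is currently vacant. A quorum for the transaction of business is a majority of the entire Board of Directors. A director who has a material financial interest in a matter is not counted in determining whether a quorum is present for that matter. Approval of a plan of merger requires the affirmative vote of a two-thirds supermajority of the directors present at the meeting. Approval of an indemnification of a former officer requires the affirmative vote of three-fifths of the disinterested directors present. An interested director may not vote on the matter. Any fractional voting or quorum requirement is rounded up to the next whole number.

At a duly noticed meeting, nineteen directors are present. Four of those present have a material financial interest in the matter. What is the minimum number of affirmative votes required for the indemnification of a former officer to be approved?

9

The indemnification of a former officer requires three-fifths of the disinterested directors present (19 − 4 = 15).
3/5 of 15 = 9.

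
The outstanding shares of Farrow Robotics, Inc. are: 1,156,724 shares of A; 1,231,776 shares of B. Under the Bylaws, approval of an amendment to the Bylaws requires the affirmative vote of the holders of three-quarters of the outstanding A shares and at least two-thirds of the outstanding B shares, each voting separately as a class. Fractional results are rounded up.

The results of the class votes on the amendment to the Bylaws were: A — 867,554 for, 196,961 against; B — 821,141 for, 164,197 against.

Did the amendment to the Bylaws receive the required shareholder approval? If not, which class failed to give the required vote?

Not approved — the B shares did not give the required vote.

A: 3/4 of 1156724 = 867543; 867,543 required, 867,554 in favor — approved.
B: 2/3 of 1231776 = 821184; 821,184 required, 821,141 in favor — not approved.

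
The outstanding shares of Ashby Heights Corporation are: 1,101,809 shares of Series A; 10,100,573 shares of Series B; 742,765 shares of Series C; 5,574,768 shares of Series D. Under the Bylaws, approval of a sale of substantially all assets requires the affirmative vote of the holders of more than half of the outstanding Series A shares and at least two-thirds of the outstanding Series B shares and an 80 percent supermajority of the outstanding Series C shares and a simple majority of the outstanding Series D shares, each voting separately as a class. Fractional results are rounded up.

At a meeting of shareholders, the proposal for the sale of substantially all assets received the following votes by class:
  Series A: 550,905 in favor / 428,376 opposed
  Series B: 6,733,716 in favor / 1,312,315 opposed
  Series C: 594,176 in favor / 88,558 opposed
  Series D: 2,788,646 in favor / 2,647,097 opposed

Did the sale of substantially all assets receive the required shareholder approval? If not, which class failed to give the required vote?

Series A: a majority of 1101809 is 550905; 550,905 required, 550,905 in favor — approved.
Series B: 2/3 of 10100573 = 6733715.33, rounded up to 6733716; 6,733,716 required, 6,733,716 in favor — approved.
Series C: 4/5 of 742765 = 594212; 594,212 required, 594,176 in favor — not approved.
Series D: a majority of 5574768 is 2787385; 2,787,385 required, 2,788,646 in favor — approved.

Not approved — the Series C shares did not give the required vote.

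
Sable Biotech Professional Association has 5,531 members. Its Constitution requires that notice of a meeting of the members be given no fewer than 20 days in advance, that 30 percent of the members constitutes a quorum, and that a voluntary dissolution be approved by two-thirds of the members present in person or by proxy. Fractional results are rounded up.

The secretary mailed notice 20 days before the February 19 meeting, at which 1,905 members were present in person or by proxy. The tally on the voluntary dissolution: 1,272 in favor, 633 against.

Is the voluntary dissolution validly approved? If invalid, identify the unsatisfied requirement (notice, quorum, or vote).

Notice: 20 days given; 20 required. Satisfied.
Quorum: 30% of 5,531 = 1,659.30, rounded up to 1,660; 1,905 present. Satisfied.
Vote: requires two-thirds of those present (1,905); 2/3 of 1905 = 1270, so 1,270 needed; 1,272 in favor. Satisfied.

Valid — all requirements satisfied.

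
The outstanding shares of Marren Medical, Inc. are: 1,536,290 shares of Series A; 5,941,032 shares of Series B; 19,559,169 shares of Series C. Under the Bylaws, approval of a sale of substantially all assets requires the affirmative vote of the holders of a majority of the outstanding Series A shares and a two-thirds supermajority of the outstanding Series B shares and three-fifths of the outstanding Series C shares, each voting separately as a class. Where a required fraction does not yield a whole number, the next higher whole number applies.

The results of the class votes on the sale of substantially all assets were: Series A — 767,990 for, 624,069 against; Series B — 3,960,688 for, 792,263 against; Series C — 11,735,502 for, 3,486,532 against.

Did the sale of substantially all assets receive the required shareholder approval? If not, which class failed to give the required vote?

Not approved — the Series A shares did not give the required vote.

Series A: a majority of 1536290 is 768146; 768,146 required, 767,990 in favor — not approved.
Series B: 2/3 of 5941032 = 3960688; 3,960,688 required, 3,960,688 in favor — approved.
Series C: 3/5 of 19559169 = 11735501.40, rounded up to 11735502; 11,735,502 required, 11,735,502 in favor — approved.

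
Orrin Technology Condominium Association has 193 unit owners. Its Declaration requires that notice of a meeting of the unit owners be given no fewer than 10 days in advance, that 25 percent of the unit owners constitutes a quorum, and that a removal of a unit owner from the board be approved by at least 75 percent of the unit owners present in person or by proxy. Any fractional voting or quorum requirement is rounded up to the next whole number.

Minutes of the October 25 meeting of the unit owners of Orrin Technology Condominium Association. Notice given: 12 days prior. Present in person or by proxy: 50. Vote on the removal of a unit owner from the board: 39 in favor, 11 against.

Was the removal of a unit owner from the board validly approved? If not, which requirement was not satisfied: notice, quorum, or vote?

Notice: 12 days given; 10 required. Satisfied.
Quorum: 25% of 193 = 48.25, rounded up to 49; 50 present. Satisfied.
Vote: requires three-fourths of those present (50); 3/4 of 50 = 37.50, rounded up to 38, so 38 needed; 39 in favor. Satisfied.

Valid — all requirements satisfied.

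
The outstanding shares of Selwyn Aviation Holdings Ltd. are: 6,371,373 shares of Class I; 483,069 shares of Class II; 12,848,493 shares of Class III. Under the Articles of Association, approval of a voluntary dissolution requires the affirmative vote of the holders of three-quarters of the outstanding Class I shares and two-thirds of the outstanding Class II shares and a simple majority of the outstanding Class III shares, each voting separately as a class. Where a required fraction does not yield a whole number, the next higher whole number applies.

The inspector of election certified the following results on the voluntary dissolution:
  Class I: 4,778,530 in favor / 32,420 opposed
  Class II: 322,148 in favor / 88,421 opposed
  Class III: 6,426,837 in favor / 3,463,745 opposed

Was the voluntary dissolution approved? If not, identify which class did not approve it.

Class I: 3/4 of 6371373 = 4778529.75, rounded up to 4778530; 4,778,530 required, 4,778,530 in favor — approved.
Class II: 2/3 of 483069 = 322046; 322,046 required, 322,148 in favor — approved.
Class III: a majority of 12848493 is 6424247; 6,424,247 required, 6,426,837 in favor — approved.

Approved — every class gave the required vote.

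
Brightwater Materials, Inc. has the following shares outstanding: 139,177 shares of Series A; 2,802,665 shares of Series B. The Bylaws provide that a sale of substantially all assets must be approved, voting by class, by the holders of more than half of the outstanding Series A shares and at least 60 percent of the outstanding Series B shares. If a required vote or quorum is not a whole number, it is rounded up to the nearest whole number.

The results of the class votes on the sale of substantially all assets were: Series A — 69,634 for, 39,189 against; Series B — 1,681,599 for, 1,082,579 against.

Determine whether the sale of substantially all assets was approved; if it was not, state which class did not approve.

Series A: a majority of 139177 is 69589; 69,589 required, 69,634 in favor — approved.
Series B: 3/5 of 2802665 = 1681599; 1,681,599 required, 1,681,599 in favor — approved.

Approved — every class gave the required vote.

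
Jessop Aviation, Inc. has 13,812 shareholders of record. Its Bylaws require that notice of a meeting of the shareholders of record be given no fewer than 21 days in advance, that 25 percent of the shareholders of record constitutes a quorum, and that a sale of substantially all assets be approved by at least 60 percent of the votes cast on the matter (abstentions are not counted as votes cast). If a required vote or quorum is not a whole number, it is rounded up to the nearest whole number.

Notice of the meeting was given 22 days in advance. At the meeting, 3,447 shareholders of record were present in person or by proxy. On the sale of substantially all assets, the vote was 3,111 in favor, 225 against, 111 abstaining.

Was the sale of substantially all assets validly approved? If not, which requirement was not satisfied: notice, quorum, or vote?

Notice: 22 days given; 21 required. Satisfied.
Quorum: 25% of 13,812 = 3,453; 3,447 present. Not satisfied.
Vote: requires three-fifths of the votes cast (3,447 − 111 abstaining = 3,336); 3/5 of 3336 = 2001.60, rounded up to 2002, so 2,002 needed; 3,111 in favor. Satisfied.

Invalid — quorum requirement not satisfied.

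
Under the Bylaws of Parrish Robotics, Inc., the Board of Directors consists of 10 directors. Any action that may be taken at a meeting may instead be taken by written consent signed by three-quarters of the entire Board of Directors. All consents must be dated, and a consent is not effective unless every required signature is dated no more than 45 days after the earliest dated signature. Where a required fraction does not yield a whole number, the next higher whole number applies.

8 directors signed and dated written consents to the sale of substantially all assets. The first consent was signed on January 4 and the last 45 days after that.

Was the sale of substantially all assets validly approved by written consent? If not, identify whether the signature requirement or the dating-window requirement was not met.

Effective — both the signature and dating-window requirements are satisfied.

Signatures required: three-quarters of 10 — 3/4 of 10 = 7.50, rounded up to 8, so 8 needed; 8 signed. Sufficient.
Dating window: the latest signature is 45 days after the earliest; the limit is 45 days. Within the window.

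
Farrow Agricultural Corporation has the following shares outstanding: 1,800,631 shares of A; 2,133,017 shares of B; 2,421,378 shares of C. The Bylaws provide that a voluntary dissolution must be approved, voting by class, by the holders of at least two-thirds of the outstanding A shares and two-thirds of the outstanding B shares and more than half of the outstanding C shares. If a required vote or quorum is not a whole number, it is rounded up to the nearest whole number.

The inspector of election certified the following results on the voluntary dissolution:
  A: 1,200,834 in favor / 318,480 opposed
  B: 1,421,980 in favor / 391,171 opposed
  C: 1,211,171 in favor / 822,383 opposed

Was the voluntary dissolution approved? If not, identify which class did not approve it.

A: 2/3 of 1800631 = 1200420.67, rounded up to 1200421; 1,200,421 required, 1,200,834 in favor — approved.
B: 2/3 of 2133017 = 1422011.33, rounded up to 1422012; 1,422,012 required, 1,421,980 in favor — not approved.
C: a majority of 2421378 is 1210690; 1,210,690 required, 1,211,171 in favor — approved.

Not approved — the B shares did not give the required vote.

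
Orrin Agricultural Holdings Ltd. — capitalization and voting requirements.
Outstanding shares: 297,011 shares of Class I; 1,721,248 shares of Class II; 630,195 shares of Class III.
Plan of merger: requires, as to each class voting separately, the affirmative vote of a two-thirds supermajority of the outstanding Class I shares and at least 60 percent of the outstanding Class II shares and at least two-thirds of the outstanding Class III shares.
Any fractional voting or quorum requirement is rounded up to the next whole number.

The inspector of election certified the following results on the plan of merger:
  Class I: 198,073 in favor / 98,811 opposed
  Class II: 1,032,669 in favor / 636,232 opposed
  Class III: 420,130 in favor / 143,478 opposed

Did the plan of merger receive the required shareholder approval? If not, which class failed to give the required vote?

Class I: 2/3 of 297011 = 198007.33, rounded up to 198008; 198,008 required, 198,073 in favor — approved.
Class II: 3/5 of 1721248 = 1032748.80, rounded up to 1032749; 1,032,749 required, 1,032,669 in favor — not approved.
Class III: 2/3 of 630195 = 420130; 420,130 required, 420,130 in favor — approved.

Not approved — the Class II shares did not give the required vote.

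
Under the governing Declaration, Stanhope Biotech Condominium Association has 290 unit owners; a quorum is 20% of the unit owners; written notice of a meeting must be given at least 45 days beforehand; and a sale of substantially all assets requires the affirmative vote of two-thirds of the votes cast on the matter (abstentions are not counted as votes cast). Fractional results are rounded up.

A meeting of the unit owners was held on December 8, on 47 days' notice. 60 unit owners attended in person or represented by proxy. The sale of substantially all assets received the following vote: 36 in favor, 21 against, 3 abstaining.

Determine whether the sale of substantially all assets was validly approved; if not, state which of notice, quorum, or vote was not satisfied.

Notice: 47 days given; 45 required. Satisfied.
Quorum: 20% of 290 = 58; 60 present. Satisfied.
Vote: requires two-thirds of the votes cast (60 − 3 abstaining = 57); 2/3 of 57 = 38, so 38 needed; 36 in favor. Not satisfied.

Invalid — vote requirement not satisfied.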